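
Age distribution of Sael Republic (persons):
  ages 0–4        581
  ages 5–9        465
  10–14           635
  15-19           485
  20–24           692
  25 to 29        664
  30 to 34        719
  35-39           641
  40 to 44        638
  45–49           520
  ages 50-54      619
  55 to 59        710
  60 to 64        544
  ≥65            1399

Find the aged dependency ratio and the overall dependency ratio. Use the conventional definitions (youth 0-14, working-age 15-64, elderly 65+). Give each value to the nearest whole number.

0–14: 581 + 465 + 635 = 1681
15–64: 485 + 692 + 664 + 719 + 641 + 638 + 520 + 619 + 710 + 544 = 6232
65+: 1399
Old-age dependency ratio = 1399 / 6232 × 100 = 22
Total dependency ratio = (1681 + 1399) / 6232 × 100 = 3080 / 6232 × 100 = 49

Old-age dependency ratio: 22
Total dependency ratio: 49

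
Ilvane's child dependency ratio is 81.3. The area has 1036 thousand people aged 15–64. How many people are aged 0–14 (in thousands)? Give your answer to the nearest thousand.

Aged 0–14: 842

Youth dependency ratio = youth / working-age × 100
81.3 = Y / 1036 × 100
⇒ 842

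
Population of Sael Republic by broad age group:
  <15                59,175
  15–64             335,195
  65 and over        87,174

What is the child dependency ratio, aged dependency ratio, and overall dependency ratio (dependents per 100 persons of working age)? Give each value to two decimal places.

Youth dependency ratio = 59,175 / 335,195 × 100 = 17.65
Old-age dependency ratio = 87,174 / 335,195 × 100 = 26.01
Total dependency ratio = (59,175 + 87,174) / 335,195 × 100 = 146,349 / 335,195 × 100 = 43.66

Youth dependency ratio: 17.65
Old-age dependency ratio: 26.01
Total dependency ratio: 43.66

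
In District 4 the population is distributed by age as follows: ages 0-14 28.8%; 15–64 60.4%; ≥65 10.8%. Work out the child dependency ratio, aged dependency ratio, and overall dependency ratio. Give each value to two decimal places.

Youth dependency ratio: 47.68
Old-age dependency ratio: 17.88
Total dependency ratio: 65.56

Youth dependency ratio = 28.8 / 60.4 × 100 = 47.68
Old-age dependency ratio = 10.8 / 60.4 × 100 = 17.88
Total dependency ratio = (28.8 + 10.8) / 60.4 × 100 = 39.6 / 60.4 × 100 = 65.56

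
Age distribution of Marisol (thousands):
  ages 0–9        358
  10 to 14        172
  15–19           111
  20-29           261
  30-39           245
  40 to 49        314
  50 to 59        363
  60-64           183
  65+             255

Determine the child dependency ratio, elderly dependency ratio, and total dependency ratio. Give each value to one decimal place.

0–14: 358 + 172 = 530
15–64: 111 + 261 + 245 + 314 + 363 + 183 = 1477
65+: 255
Youth dependency ratio = 530 / 1477 × 100 = 35.9
Old-age dependency ratio = 255 / 1477 × 100 = 17.3
Total dependency ratio = (530 + 255) / 1477 × 100 = 785 / 1477 × 100 = 53.1

Youth dependency ratio: 35.9
Old-age dependency ratio: 17.3
Total dependency ratio: 53.1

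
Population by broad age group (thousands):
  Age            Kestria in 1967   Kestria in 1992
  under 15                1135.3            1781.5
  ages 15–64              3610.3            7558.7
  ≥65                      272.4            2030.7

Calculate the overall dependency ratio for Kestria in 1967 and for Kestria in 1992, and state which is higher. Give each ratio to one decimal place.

Kestria in 1967: 39.0
Kestria in 1992: 50.4
Higher: Kestria in 1992

Kestria in 1967: (1135.3 + 272.4) / 3610.3 × 100 = 1407.7 / 3610.3 × 100 = 39.0
Kestria in 1992: (1781.5 + 2030.7) / 7558.7 × 100 = 3812.2 / 7558.7 × 100 = 50.4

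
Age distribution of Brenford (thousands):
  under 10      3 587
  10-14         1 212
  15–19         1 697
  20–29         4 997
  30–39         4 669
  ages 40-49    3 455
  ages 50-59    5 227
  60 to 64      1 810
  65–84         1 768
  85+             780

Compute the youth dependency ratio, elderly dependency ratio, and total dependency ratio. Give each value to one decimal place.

Youth dependency ratio: 22.0
Old-age dependency ratio: 11.7
Total dependency ratio: 33.6

0–14: 3 587 + 1 212 = 4 799
15–64: 1 697 + 4 997 + 4 669 + 3 455 + 5 227 + 1 810 = 21 855
65+: 1 768 + 780 = 2 548
Youth dependency ratio = 4 799 / 21 855 × 100 = 22.0
Old-age dependency ratio = 2 548 / 21 855 × 100 = 11.7
Total dependency ratio = (4 799 + 2 548) / 21 855 × 100 = 7 347 / 21 855 × 100 = 33.6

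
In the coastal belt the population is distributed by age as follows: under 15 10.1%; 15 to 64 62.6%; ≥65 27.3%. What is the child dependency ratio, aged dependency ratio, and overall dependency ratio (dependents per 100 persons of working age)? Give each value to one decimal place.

Youth dependency ratio = 10.1 / 62.6 × 100 = 16.1
Old-age dependency ratio = 27.3 / 62.6 × 100 = 43.6
Total dependency ratio = (10.1 + 27.3) / 62.6 × 100 = 37.4 / 62.6 × 100 = 59.7

Youth dependency ratio: 16.1
Old-age dependency ratio: 43.6
Total dependency ratio: 59.7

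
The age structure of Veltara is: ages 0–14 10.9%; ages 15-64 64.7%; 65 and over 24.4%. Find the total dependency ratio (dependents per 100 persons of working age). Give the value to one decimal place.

Total dependency ratio = (10.9 + 24.4) / 64.7 × 100 = 35.3 / 64.7 × 100 = 54.6

Total dependency ratio: 54.6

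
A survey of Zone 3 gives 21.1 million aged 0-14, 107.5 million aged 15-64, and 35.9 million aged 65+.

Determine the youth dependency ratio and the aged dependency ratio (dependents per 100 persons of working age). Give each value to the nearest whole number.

Youth dependency ratio: 20
Old-age dependency ratio: 33

Youth dependency ratio = 21.1 / 107.5 × 100 = 20
Old-age dependency ratio = 35.9 / 107.5 × 100 = 33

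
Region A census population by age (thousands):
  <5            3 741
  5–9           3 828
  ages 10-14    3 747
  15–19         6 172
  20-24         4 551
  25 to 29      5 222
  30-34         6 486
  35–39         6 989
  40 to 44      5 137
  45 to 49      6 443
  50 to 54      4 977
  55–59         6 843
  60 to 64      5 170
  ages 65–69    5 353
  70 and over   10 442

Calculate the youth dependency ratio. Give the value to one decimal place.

0–14: 3 741 + 3 828 + 3 747 = 11 316
15–64: 6 172 + 4 551 + 5 222 + 6 486 + 6 989 + 5 137 + 6 443 + 4 977 + 6 843 + 5 170 = 57 990
65+: 5 353 + 10 442 = 15 795
Youth dependency ratio = 11 316 / 57 990 × 100 = 19.5

Youth dependency ratio: 19.5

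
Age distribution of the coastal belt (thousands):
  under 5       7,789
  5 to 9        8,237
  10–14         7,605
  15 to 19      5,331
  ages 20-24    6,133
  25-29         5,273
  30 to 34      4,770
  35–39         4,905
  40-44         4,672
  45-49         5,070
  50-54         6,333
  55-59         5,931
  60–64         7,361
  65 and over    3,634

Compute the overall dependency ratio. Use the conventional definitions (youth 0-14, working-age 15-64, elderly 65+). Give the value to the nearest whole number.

Total dependency ratio: 49

0–14: 7,789 + 8,237 + 7,605 = 23,631
15–64: 5,331 + 6,133 + 5,273 + 4,770 + 4,905 + 4,672 + 5,070 + 6,333 + 5,931 + 7,361 = 55,779
65+: 3,634
Total dependency ratio = (23,631 + 3,634) / 55,779 × 100 = 27,265 / 55,779 × 100 = 49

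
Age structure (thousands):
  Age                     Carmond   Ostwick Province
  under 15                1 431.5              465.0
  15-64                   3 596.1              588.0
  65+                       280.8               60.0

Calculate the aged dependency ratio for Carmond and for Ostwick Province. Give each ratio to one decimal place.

Carmond: 280.8 / 3 596.1 × 100 = 7.8
Ostwick Province: 60.0 / 588.0 × 100 = 10.2

Carmond: 7.8
Ostwick Province: 10.2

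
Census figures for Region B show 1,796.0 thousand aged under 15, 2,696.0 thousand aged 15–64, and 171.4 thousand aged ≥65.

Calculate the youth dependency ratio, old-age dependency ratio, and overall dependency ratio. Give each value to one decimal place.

Youth dependency ratio = 1,796.0 / 2,696.0 × 100 = 66.6
Old-age dependency ratio = 171.4 / 2,696.0 × 100 = 6.4
Total dependency ratio = (1,796.0 + 171.4) / 2,696.0 × 100 = 1,967.4 / 2,696.0 × 100 = 73.0

Youth dependency ratio: 66.6
Old-age dependency ratio: 6.4
Total dependency ratio: 73.0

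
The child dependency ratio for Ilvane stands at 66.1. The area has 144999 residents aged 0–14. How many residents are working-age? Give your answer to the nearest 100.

Working-age: 219400

Youth dependency ratio = youth / working-age × 100
66.1 = 144999 / W × 100
⇒ 219400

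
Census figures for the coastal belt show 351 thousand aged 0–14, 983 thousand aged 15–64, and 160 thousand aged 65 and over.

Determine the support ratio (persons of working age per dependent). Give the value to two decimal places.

Support ratio: 1.92

Support ratio = 983 / (351 + 160) = 983 / 511 = 1.92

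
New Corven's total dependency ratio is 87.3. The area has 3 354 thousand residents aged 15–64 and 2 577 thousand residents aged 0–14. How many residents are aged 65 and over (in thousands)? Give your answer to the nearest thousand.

Aged 65 and over: 351

Total dependency ratio = (youth + elderly) / working-age × 100
87.3 = (2 577 + E) / 3 354 × 100
⇒ 351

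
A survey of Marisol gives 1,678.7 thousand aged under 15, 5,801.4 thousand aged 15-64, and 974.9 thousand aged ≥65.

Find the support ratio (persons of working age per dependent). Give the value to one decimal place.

Support ratio = 5,801.4 / (1,678.7 + 974.9) = 5,801.4 / 2,653.6 = 2.2

Support ratio: 2.2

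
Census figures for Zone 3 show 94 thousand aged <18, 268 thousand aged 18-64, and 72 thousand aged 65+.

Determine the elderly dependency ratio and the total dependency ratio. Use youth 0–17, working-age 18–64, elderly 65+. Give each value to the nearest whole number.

Old-age dependency ratio = 72 / 268 × 100 = 27
Total dependency ratio = (94 + 72) / 268 × 100 = 166 / 268 × 100 = 62

Old-age dependency ratio: 27
Total dependency ratio: 62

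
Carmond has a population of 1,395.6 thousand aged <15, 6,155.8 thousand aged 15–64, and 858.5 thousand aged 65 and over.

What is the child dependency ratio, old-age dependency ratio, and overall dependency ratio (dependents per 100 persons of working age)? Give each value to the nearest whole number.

Youth dependency ratio = 1,395.6 / 6,155.8 × 100 = 23
Old-age dependency ratio = 858.5 / 6,155.8 × 100 = 14
Total dependency ratio = (1,395.6 + 858.5) / 6,155.8 × 100 = 2,254.1 / 6,155.8 × 100 = 37

Youth dependency ratio: 23
Old-age dependency ratio: 14
Total dependency ratio: 37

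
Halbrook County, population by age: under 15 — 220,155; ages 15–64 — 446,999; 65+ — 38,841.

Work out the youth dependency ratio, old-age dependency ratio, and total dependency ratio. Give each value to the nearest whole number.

Youth dependency ratio = 220,155 / 446,999 × 100 = 49
Old-age dependency ratio = 38,841 / 446,999 × 100 = 9
Total dependency ratio = (220,155 + 38,841) / 446,999 × 100 = 258,996 / 446,999 × 100 = 58

Youth dependency ratio: 49
Old-age dependency ratio: 9
Total dependency ratio: 58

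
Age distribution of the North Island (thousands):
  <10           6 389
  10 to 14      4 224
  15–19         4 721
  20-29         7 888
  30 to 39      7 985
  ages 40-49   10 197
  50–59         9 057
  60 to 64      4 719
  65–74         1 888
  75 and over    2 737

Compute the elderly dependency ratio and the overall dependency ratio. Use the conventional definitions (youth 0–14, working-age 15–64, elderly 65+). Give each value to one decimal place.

Old-age dependency ratio: 10.4
Total dependency ratio: 34.2

0–14: 6 389 + 4 224 = 10 613
15–64: 4 721 + 7 888 + 7 985 + 10 197 + 9 057 + 4 719 = 44 567
65+: 1 888 + 2 737 = 4 625
Old-age dependency ratio = 4 625 / 44 567 × 100 = 10.4
Total dependency ratio = (10 613 + 4 625) / 44 567 × 100 = 15 238 / 44 567 × 100 = 34.2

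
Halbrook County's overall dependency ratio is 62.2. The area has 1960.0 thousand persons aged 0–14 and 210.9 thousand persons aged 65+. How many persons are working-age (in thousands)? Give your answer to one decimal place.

Total dependency ratio = (youth + elderly) / working-age × 100
62.2 = (1960.0 + 210.9) / W × 100
⇒ 3490.2

Working-age: 3490.2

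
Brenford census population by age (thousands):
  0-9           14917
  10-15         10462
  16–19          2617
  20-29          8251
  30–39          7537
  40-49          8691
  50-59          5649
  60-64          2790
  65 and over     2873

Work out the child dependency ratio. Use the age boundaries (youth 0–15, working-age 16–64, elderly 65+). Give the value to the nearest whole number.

0–15: 14917 + 10462 = 25379
16–64: 2617 + 8251 + 7537 + 8691 + 5649 + 2790 = 35535
65+: 2873
Youth dependency ratio = 25379 / 35535 × 100 = 71

Youth dependency ratio: 71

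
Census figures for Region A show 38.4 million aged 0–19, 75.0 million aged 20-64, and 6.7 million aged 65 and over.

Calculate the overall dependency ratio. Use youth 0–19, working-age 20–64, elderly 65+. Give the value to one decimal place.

Total dependency ratio = (38.4 + 6.7) / 75.0 × 100 = 45.1 / 75.0 × 100 = 60.1

Total dependency ratio: 60.1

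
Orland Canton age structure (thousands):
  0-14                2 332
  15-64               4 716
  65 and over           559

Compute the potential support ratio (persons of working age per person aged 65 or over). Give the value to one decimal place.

Potential support ratio = 4 716 / 559 = 8.4

Potential support ratio: 8.4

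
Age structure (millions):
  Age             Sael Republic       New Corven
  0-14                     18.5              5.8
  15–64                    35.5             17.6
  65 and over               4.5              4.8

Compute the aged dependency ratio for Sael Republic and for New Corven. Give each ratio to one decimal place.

Sael Republic: 12.7
New Corven: 27.3

Sael Republic: 4.5 / 35.5 × 100 = 12.7
New Corven: 4.8 / 17.6 × 100 = 27.3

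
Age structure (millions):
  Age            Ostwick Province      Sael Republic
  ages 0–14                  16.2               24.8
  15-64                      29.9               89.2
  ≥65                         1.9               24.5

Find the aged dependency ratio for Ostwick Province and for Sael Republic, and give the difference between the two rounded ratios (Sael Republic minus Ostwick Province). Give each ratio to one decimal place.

Ostwick Province: 1.9 / 29.9 × 100 = 6.4
Sael Republic: 24.5 / 89.2 × 100 = 27.5

Ostwick Province: 6.4
Sael Republic: 27.5
Difference: +21.1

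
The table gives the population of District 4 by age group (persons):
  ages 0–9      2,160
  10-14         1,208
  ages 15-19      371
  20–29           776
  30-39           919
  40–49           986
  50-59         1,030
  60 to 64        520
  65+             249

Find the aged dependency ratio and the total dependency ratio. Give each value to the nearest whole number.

0–14: 2,160 + 1,208 = 3,368
15–64: 371 + 776 + 919 + 986 + 1,030 + 520 = 4,602
65+: 249
Old-age dependency ratio = 249 / 4,602 × 100 = 5
Total dependency ratio = (3,368 + 249) / 4,602 × 100 = 3,617 / 4,602 × 100 = 79

Old-age dependency ratio: 5
Total dependency ratio: 79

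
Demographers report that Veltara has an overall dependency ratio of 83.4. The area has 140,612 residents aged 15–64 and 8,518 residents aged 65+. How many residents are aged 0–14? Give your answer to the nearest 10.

Aged 0–14: 108,750

Total dependency ratio = (youth + elderly) / working-age × 100
83.4 = (Y + 8,518) / 140,612 × 100
⇒ 108,750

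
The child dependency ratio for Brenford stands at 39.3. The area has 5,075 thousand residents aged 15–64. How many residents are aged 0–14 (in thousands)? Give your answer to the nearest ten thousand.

Aged 0–14: 1,990

Youth dependency ratio = youth / working-age × 100
39.3 = Y / 5,075 × 100
⇒ 1,990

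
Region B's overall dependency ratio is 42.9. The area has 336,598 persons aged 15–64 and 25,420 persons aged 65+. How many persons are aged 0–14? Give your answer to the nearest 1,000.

Aged 0–14: 119,000

Total dependency ratio = (youth + elderly) / working-age × 100
42.9 = (Y + 25,420) / 336,598 × 100
⇒ 119,000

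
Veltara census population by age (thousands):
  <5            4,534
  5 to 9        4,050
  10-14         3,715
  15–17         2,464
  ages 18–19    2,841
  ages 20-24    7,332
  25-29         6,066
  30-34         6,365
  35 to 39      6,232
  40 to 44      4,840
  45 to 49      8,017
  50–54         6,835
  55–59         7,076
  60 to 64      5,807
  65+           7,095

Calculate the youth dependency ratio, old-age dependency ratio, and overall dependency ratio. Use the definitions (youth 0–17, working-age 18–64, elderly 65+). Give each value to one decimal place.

0–17: 4,534 + 4,050 + 3,715 + 2,464 = 14,763
18–64: 2,841 + 7,332 + 6,066 + 6,365 + 6,232 + 4,840 + 8,017 + 6,835 + 7,076 + 5,807 = 61,411
65+: 7,095
Youth dependency ratio = 14,763 / 61,411 × 100 = 24.0
Old-age dependency ratio = 7,095 / 61,411 × 100 = 11.6
Total dependency ratio = (14,763 + 7,095) / 61,411 × 100 = 21,858 / 61,411 × 100 = 35.6

Youth dependency ratio: 24.0
Old-age dependency ratio: 11.6
Total dependency ratio: 35.6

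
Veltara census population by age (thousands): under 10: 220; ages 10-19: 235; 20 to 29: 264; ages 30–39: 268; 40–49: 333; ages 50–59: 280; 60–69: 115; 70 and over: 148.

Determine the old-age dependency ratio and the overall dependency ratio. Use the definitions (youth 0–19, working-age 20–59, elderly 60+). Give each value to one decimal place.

Old-age dependency ratio: 23.0
Total dependency ratio: 62.7

0–19: 220 + 235 = 455
20–59: 264 + 268 + 333 + 280 = 1145
60+: 115 + 148 = 263
Old-age dependency ratio = 263 / 1145 × 100 = 23.0
Total dependency ratio = (455 + 263) / 1145 × 100 = 718 / 1145 × 100 = 62.7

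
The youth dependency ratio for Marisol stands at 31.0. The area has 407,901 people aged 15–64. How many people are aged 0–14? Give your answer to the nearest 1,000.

Aged 0–14: 126,000

Youth dependency ratio = youth / working-age × 100
31.0 = Y / 407,901 × 100
⇒ 126,000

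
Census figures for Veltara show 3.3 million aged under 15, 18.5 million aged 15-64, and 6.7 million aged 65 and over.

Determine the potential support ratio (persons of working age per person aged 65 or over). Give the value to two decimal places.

Potential support ratio: 2.76

Potential support ratio = 18.5 / 6.7 = 2.76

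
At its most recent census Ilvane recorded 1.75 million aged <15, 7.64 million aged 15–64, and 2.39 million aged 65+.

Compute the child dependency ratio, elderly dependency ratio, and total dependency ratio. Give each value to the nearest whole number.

Youth dependency ratio = 1.75 / 7.64 × 100 = 23
Old-age dependency ratio = 2.39 / 7.64 × 100 = 31
Total dependency ratio = (1.75 + 2.39) / 7.64 × 100 = 4.14 / 7.64 × 100 = 54

Youth dependency ratio: 23
Old-age dependency ratio: 31
Total dependency ratio: 54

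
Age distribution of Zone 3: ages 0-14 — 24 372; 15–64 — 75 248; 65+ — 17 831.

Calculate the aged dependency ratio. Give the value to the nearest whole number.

Old-age dependency ratio: 24

Old-age dependency ratio = 17 831 / 75 248 × 100 = 24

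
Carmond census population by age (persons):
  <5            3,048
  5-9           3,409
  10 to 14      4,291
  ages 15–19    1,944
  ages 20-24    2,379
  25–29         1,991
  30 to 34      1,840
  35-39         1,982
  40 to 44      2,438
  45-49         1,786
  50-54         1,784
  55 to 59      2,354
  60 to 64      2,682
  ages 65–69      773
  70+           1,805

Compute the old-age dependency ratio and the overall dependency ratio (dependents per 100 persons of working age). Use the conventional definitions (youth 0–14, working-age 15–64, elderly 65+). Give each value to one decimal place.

0–14: 3,048 + 3,409 + 4,291 = 10,748
15–64: 1,944 + 2,379 + 1,991 + 1,840 + 1,982 + 2,438 + 1,786 + 1,784 + 2,354 + 2,682 = 21,180
65+: 773 + 1,805 = 2,578
Old-age dependency ratio = 2,578 / 21,180 × 100 = 12.2
Total dependency ratio = (10,748 + 2,578) / 21,180 × 100 = 13,326 / 21,180 × 100 = 62.9

Old-age dependency ratio: 12.2
Total dependency ratio: 62.9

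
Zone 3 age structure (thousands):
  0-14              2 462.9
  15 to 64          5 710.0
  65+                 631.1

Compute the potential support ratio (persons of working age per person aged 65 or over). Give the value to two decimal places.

Potential support ratio = 5 710.0 / 631.1 = 9.05

Potential support ratio: 9.05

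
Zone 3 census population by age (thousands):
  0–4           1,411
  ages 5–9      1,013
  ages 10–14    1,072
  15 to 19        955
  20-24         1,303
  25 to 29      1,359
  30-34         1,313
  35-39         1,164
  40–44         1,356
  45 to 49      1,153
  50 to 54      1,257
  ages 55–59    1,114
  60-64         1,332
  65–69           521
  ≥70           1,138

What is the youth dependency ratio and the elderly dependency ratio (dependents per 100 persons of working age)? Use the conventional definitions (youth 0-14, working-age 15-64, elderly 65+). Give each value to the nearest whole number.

0–14: 1,411 + 1,013 + 1,072 = 3,496
15–64: 955 + 1,303 + 1,359 + 1,313 + 1,164 + 1,356 + 1,153 + 1,257 + 1,114 + 1,332 = 12,306
65+: 521 + 1,138 = 1,659
Youth dependency ratio = 3,496 / 12,306 × 100 = 28
Old-age dependency ratio = 1,659 / 12,306 × 100 = 13

Youth dependency ratio: 28
Old-age dependency ratio: 13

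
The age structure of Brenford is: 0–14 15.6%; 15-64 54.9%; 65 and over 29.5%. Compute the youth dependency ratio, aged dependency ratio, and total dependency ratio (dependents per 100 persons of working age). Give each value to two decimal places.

Youth dependency ratio = 15.6 / 54.9 × 100 = 28.42
Old-age dependency ratio = 29.5 / 54.9 × 100 = 53.73
Total dependency ratio = (15.6 + 29.5) / 54.9 × 100 = 45.1 / 54.9 × 100 = 82.15

Youth dependency ratio: 28.42
Old-age dependency ratio: 53.73
Total dependency ratio: 82.15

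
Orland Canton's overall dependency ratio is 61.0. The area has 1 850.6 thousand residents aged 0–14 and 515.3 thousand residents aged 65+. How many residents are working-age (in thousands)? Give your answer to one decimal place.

Working-age: 3 878.5

Total dependency ratio = (youth + elderly) / working-age × 100
61.0 = (1 850.6 + 515.3) / W × 100
⇒ 3 878.5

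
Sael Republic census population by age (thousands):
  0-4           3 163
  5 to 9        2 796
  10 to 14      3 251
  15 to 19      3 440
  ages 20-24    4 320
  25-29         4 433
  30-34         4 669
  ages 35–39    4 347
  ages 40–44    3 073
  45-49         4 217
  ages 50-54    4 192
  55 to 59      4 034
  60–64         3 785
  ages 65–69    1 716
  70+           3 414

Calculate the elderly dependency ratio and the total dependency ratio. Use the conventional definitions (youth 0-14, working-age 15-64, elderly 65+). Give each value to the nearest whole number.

0–14: 3 163 + 2 796 + 3 251 = 9 210
15–64: 3 440 + 4 320 + 4 433 + 4 669 + 4 347 + 3 073 + 4 217 + 4 192 + 4 034 + 3 785 = 40 510
65+: 1 716 + 3 414 = 5 130
Old-age dependency ratio = 5 130 / 40 510 × 100 = 13
Total dependency ratio = (9 210 + 5 130) / 40 510 × 100 = 14 340 / 40 510 × 100 = 35

Old-age dependency ratio: 13
Total dependency ratio: 35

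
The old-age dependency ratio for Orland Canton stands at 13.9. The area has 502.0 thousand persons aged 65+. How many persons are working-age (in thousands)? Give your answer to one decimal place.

Old-age dependency ratio = elderly / working-age × 100
13.9 = 502.0 / W × 100
⇒ 3 611.5

Working-age: 3 611.5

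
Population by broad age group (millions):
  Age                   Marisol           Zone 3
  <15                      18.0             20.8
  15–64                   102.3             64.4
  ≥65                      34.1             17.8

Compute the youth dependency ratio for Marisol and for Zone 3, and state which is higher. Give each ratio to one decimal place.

Marisol: 18.0 / 102.3 × 100 = 17.6
Zone 3: 20.8 / 64.4 × 100 = 32.3

Marisol: 17.6
Zone 3: 32.3
Higher: Zone 3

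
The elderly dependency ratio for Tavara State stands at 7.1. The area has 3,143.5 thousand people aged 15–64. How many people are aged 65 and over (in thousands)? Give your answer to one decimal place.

Aged 65 and over: 223.2

Old-age dependency ratio = elderly / working-age × 100
7.1 = E / 3,143.5 × 100
⇒ 223.2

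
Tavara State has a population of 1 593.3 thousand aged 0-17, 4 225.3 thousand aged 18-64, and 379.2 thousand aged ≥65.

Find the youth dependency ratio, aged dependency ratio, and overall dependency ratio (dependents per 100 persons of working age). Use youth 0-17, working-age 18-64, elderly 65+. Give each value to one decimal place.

Youth dependency ratio: 37.7
Old-age dependency ratio: 9.0
Total dependency ratio: 46.7

Youth dependency ratio = 1 593.3 / 4 225.3 × 100 = 37.7
Old-age dependency ratio = 379.2 / 4 225.3 × 100 = 9.0
Total dependency ratio = (1 593.3 + 379.2) / 4 225.3 × 100 = 1 972.5 / 4 225.3 × 100 = 46.7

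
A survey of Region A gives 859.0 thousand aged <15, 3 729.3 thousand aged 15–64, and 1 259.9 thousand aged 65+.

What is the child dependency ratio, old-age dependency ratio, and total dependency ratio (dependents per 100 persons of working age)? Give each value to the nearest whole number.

Youth dependency ratio = 859.0 / 3 729.3 × 100 = 23
Old-age dependency ratio = 1 259.9 / 3 729.3 × 100 = 34
Total dependency ratio = (859.0 + 1 259.9) / 3 729.3 × 100 = 2 118.9 / 3 729.3 × 100 = 57

Youth dependency ratio: 23
Old-age dependency ratio: 34
Total dependency ratio: 57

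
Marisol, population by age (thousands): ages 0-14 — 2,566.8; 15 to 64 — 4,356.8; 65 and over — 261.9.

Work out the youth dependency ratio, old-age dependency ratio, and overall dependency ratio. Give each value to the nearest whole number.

Youth dependency ratio = 2,566.8 / 4,356.8 × 100 = 59
Old-age dependency ratio = 261.9 / 4,356.8 × 100 = 6
Total dependency ratio = (2,566.8 + 261.9) / 4,356.8 × 100 = 2,828.7 / 4,356.8 × 100 = 65

Youth dependency ratio: 59
Old-age dependency ratio: 6
Total dependency ratio: 65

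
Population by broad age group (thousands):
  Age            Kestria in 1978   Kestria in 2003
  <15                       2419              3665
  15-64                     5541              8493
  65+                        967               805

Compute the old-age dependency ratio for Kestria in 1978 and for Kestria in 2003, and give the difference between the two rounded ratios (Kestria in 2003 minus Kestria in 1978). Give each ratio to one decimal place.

Kestria in 1978: 967 / 5541 × 100 = 17.5
Kestria in 2003: 805 / 8493 × 100 = 9.5

Kestria in 1978: 17.5
Kestria in 2003: 9.5
Difference: -8.0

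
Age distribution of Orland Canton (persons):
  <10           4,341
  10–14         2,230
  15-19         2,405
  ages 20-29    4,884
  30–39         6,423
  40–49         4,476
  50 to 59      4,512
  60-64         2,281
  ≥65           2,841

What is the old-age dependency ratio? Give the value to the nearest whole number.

0–14: 4,341 + 2,230 = 6,571
15–64: 2,405 + 4,884 + 6,423 + 4,476 + 4,512 + 2,281 = 24,981
65+: 2,841
Old-age dependency ratio = 2,841 / 24,981 × 100 = 11

Old-age dependency ratio: 11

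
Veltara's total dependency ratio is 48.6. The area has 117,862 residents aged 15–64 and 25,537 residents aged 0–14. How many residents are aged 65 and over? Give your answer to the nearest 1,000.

Total dependency ratio = (youth + elderly) / working-age × 100
48.6 = (25,537 + E) / 117,862 × 100
⇒ 32,000

Aged 65 and over: 32,000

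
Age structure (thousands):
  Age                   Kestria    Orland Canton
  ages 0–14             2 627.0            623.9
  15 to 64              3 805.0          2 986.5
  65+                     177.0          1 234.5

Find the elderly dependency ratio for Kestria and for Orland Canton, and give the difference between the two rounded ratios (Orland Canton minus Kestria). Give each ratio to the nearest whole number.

Kestria: 177.0 / 3 805.0 × 100 = 5
Orland Canton: 1 234.5 / 2 986.5 × 100 = 41

Kestria: 5
Orland Canton: 41
Difference: +36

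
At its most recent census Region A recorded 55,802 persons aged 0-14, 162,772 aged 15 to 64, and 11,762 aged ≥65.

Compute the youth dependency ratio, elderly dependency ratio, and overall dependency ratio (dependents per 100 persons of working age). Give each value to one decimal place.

Youth dependency ratio: 34.3
Old-age dependency ratio: 7.2
Total dependency ratio: 41.5

Youth dependency ratio = 55,802 / 162,772 × 100 = 34.3
Old-age dependency ratio = 11,762 / 162,772 × 100 = 7.2
Total dependency ratio = (55,802 + 11,762) / 162,772 × 100 = 67,564 / 162,772 × 100 = 41.5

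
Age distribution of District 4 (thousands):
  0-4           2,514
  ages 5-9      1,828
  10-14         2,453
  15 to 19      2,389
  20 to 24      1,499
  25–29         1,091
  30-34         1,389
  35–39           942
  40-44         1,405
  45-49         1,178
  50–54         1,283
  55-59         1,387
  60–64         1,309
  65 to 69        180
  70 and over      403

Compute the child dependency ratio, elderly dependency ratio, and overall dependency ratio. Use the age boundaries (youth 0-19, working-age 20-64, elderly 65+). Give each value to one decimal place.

Youth dependency ratio: 80.0
Old-age dependency ratio: 5.1
Total dependency ratio: 85.1

0–19: 2,514 + 1,828 + 2,453 + 2,389 = 9,184
20–64: 1,499 + 1,091 + 1,389 + 942 + 1,405 + 1,178 + 1,283 + 1,387 + 1,309 = 11,483
65+: 180 + 403 = 583
Youth dependency ratio = 9,184 / 11,483 × 100 = 80.0
Old-age dependency ratio = 583 / 11,483 × 100 = 5.1
Total dependency ratio = (9,184 + 583) / 11,483 × 100 = 9,767 / 11,483 × 100 = 85.1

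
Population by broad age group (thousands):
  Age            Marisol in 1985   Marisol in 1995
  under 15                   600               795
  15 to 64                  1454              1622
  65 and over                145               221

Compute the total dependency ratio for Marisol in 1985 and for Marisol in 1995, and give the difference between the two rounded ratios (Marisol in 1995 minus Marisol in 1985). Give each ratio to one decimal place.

Marisol in 1985: 51.2
Marisol in 1995: 62.6
Difference: +11.4

Marisol in 1985: (600 + 145) / 1454 × 100 = 745 / 1454 × 100 = 51.2
Marisol in 1995: (795 + 221) / 1622 × 100 = 1016 / 1622 × 100 = 62.6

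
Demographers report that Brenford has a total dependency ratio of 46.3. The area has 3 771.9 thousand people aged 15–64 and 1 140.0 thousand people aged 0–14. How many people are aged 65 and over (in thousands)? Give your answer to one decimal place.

Total dependency ratio = (youth + elderly) / working-age × 100
46.3 = (1 140.0 + E) / 3 771.9 × 100
⇒ 606.4

Aged 65 and over: 606.4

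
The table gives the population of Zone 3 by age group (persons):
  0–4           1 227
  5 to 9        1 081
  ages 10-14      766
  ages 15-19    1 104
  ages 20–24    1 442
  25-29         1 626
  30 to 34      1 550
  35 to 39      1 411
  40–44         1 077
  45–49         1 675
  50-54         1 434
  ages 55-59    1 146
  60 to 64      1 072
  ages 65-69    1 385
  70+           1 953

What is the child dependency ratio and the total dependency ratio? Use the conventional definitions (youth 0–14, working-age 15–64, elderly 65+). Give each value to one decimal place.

Youth dependency ratio: 22.7
Total dependency ratio: 47.4

0–14: 1 227 + 1 081 + 766 = 3 074
15–64: 1 104 + 1 442 + 1 626 + 1 550 + 1 411 + 1 077 + 1 675 + 1 434 + 1 146 + 1 072 = 13 537
65+: 1 385 + 1 953 = 3 338
Youth dependency ratio = 3 074 / 13 537 × 100 = 22.7
Total dependency ratio = (3 074 + 3 338) / 13 537 × 100 = 6 412 / 13 537 × 100 = 47.4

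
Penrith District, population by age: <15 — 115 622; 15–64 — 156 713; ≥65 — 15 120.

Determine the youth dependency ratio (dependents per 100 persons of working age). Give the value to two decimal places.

Youth dependency ratio = 115 622 / 156 713 × 100 = 73.78

Youth dependency ratio: 73.78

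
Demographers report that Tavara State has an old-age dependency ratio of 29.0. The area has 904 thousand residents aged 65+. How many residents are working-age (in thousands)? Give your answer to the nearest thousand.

Old-age dependency ratio = elderly / working-age × 100
29.0 = 904 / W × 100
⇒ 3 117

Working-age: 3 117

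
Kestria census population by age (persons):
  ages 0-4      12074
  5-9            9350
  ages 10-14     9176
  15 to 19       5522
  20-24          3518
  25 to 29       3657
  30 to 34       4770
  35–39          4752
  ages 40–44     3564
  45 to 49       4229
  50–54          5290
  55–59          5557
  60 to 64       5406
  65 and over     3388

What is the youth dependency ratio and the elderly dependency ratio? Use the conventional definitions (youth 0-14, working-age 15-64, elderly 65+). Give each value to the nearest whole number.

Youth dependency ratio: 66
Old-age dependency ratio: 7

0–14: 12074 + 9350 + 9176 = 30600
15–64: 5522 + 3518 + 3657 + 4770 + 4752 + 3564 + 4229 + 5290 + 5557 + 5406 = 46265
65+: 3388
Youth dependency ratio = 30600 / 46265 × 100 = 66
Old-age dependency ratio = 3388 / 46265 × 100 = 7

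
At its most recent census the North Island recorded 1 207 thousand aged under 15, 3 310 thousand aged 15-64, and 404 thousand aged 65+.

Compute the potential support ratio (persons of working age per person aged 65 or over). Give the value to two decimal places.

Potential support ratio = 3 310 / 404 = 8.19

Potential support ratio: 8.19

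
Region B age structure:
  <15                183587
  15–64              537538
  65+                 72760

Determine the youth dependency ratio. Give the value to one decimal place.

Youth dependency ratio = 183587 / 537538 × 100 = 34.2

Youth dependency ratio: 34.2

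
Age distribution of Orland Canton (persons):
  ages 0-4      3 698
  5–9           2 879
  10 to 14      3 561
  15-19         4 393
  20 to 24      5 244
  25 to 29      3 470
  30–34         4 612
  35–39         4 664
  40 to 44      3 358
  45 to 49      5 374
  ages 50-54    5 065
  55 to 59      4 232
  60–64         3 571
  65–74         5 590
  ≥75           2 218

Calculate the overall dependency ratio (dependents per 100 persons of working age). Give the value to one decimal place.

Total dependency ratio: 40.8

0–14: 3 698 + 2 879 + 3 561 = 10 138
15–64: 4 393 + 5 244 + 3 470 + 4 612 + 4 664 + 3 358 + 5 374 + 5 065 + 4 232 + 3 571 = 43 983
65+: 5 590 + 2 218 = 7 808
Total dependency ratio = (10 138 + 7 808) / 43 983 × 100 = 17 946 / 43 983 × 100 = 40.8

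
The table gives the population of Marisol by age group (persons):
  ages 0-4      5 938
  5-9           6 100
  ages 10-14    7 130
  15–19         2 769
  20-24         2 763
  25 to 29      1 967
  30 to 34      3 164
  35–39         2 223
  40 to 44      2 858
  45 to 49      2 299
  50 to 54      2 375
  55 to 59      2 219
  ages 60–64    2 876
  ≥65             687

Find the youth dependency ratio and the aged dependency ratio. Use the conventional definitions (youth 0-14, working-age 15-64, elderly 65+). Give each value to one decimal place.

0–14: 5 938 + 6 100 + 7 130 = 19 168
15–64: 2 769 + 2 763 + 1 967 + 3 164 + 2 223 + 2 858 + 2 299 + 2 375 + 2 219 + 2 876 = 25 513
65+: 687
Youth dependency ratio = 19 168 / 25 513 × 100 = 75.1
Old-age dependency ratio = 687 / 25 513 × 100 = 2.7

Youth dependency ratio: 75.1
Old-age dependency ratio: 2.7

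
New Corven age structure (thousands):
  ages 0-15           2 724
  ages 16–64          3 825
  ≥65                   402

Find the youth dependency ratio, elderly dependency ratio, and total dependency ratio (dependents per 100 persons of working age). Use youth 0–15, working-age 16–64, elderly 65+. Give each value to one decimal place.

Youth dependency ratio: 71.2
Old-age dependency ratio: 10.5
Total dependency ratio: 81.7

Youth dependency ratio = 2 724 / 3 825 × 100 = 71.2
Old-age dependency ratio = 402 / 3 825 × 100 = 10.5
Total dependency ratio = (2 724 + 402) / 3 825 × 100 = 3 126 / 3 825 × 100 = 81.7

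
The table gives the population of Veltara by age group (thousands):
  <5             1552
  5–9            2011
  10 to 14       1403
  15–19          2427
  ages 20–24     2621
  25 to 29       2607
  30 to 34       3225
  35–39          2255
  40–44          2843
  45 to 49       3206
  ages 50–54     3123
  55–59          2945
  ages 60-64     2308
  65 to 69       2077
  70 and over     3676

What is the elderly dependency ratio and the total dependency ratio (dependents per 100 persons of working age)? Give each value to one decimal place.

Old-age dependency ratio: 20.9
Total dependency ratio: 38.9

0–14: 1552 + 2011 + 1403 = 4966
15–64: 2427 + 2621 + 2607 + 3225 + 2255 + 2843 + 3206 + 3123 + 2945 + 2308 = 27560
65+: 2077 + 3676 = 5753
Old-age dependency ratio = 5753 / 27560 × 100 = 20.9
Total dependency ratio = (4966 + 5753) / 27560 × 100 = 10719 / 27560 × 100 = 38.9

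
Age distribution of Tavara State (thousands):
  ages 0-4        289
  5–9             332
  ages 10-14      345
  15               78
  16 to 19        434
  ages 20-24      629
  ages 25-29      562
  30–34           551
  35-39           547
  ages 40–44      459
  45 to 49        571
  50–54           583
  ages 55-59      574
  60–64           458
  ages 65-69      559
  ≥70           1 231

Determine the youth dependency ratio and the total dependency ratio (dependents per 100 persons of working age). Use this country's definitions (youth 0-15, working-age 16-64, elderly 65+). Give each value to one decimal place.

0–15: 289 + 332 + 345 + 78 = 1 044
16–64: 434 + 629 + 562 + 551 + 547 + 459 + 571 + 583 + 574 + 458 = 5 368
65+: 559 + 1 231 = 1 790
Youth dependency ratio = 1 044 / 5 368 × 100 = 19.4
Total dependency ratio = (1 044 + 1 790) / 5 368 × 100 = 2 834 / 5 368 × 100 = 52.8

Youth dependency ratio: 19.4
Total dependency ratio: 52.8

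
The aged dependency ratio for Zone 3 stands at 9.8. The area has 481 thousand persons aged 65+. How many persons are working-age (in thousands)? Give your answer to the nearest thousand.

Old-age dependency ratio = elderly / working-age × 100
9.8 = 481 / W × 100
⇒ 4908

Working-age: 4908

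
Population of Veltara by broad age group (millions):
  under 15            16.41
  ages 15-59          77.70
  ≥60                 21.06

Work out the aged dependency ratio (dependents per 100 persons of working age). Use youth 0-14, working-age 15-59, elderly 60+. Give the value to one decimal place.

Old-age dependency ratio = 21.06 / 77.70 × 100 = 27.1

Old-age dependency ratio: 27.1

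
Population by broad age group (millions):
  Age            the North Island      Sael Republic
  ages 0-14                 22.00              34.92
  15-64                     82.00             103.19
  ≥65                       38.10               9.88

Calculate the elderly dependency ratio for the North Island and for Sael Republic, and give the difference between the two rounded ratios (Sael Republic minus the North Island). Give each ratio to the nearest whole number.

the North Island: 46
Sael Republic: 10
Difference: -36

the North Island: 38.10 / 82.00 × 100 = 46
Sael Republic: 9.88 / 103.19 × 100 = 10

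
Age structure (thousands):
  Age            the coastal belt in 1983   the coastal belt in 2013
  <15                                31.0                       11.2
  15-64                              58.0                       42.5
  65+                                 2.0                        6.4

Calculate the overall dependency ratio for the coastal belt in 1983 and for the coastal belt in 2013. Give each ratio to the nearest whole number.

the coastal belt in 1983: 57
the coastal belt in 2013: 41

the coastal belt in 1983: (31.0 + 2.0) / 58.0 × 100 = 33.0 / 58.0 × 100 = 57
the coastal belt in 2013: (11.2 + 6.4) / 42.5 × 100 = 17.6 / 42.5 × 100 = 41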